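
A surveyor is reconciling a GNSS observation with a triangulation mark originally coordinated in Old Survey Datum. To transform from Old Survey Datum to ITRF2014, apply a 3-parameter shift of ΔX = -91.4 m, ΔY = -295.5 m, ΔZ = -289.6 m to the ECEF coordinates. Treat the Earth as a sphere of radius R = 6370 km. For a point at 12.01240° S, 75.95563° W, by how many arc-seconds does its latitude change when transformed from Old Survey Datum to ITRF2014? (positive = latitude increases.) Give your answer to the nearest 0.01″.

Δφ = -7.39″

sin φ = -0.208123, cos φ = 0.978103, sin λ = -0.970108, cos λ = 0.242673.
North component: ΔN = −sin φ cos λ·ΔX − sin φ sin λ·ΔY + cos φ·ΔZ = −(-0.208123)(0.242673)(-91.4) − (-0.208123)(-0.970108)(-295.5) + (0.978103)(-289.6) = -228.21 m.
1° of latitude spans πR/180 = 111177 m, so Δφ = -228.21 / 111177 × 3600 = -7.390″.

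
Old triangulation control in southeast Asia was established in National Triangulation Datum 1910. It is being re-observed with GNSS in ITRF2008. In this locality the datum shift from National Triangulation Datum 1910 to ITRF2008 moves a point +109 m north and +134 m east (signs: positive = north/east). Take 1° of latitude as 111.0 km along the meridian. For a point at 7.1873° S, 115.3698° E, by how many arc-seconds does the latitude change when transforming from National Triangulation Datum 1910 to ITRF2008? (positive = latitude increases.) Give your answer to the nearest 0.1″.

1° of latitude = 111.0 km, so Δφ = 109.0 / 111000 = 0.0009820° = 3.535″.

Δφ = 3.5″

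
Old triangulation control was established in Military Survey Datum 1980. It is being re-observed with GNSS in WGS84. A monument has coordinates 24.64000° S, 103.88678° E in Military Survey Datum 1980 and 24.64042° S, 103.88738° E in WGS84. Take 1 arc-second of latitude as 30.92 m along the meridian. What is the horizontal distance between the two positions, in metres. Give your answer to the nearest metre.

Δφ = -24.64042° − -24.64000° = -0.00042°; Δλ = 103.88738° − 103.88678° = +0.00060°.
1° of latitude = 3600 × 30.92 = 111312 m.
ΔN = Δφ × 111312 = -46.8 m; ΔE = Δλ × 111312 × cos(-24.64000°) = +0.00060 × 111312 × 0.908945 = 60.7 m.
Distance = √(ΔE² + ΔN²) = √(60.7² + (-46.8)²) = 76.6 m.

77 m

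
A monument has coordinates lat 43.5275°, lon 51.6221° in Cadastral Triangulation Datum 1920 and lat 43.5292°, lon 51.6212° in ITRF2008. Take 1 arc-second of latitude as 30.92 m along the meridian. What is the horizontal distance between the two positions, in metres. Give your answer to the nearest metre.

Δφ = 43.5292° − 43.5275° = +0.0017°; Δλ = 51.6212° − 51.6221° = -0.0009°.
1° of latitude = 3600 × 30.92 = 111312 m.
ΔN = Δφ × 111312 = 189.2 m; ΔE = Δλ × 111312 × cos(43.5275°) = -0.0009 × 111312 × 0.725044 = -72.6 m.
Distance = √(ΔE² + ΔN²) = √((-72.6)² + 189.2²) = 202.7 m.

203 m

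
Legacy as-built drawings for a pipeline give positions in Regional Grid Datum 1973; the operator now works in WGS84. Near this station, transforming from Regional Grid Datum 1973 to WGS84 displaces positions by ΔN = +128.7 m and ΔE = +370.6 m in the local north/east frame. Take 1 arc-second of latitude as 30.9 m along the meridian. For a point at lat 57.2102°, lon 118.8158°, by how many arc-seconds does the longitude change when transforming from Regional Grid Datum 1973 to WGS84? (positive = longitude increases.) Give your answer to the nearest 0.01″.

At latitude 57.2102°, cos φ = 0.541559.
1″ of longitude at this latitude = 30.90 × cos φ = 16.7342 m, so Δλ = 370.6 / 16.7342 = 22.146″.

Δλ = 22.15″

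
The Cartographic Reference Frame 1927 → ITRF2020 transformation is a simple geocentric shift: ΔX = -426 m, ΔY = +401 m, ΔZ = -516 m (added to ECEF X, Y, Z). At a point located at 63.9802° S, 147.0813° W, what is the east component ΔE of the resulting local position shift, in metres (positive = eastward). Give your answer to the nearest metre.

ΔE = -568 m

The local east axis at (φ, λ) is (−sin λ, cos λ, 0), so ΔE = −sin(-147.0813°)·(-426) + cos(-147.0813°)·401 = -568.13 m.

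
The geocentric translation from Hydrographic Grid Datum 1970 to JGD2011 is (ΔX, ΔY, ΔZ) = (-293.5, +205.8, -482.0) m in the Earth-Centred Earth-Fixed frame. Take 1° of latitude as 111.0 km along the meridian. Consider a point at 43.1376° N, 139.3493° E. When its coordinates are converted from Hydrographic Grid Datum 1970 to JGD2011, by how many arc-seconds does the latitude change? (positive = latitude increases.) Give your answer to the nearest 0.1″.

Δφ = -19.3″

sin φ = 0.683753, cos φ = 0.729714, sin λ = 0.651446, cos λ = -0.758695.
North component: ΔN = −sin φ cos λ·ΔX − sin φ sin λ·ΔY + cos φ·ΔZ = −(0.683753)(-0.758695)(-293.5) − (0.683753)(0.651446)(205.8) + (0.729714)(-482.0) = -595.65 m.
1° of latitude spans 111000 m, so Δφ = -595.65 / 111000 × 3600 = -19.318″.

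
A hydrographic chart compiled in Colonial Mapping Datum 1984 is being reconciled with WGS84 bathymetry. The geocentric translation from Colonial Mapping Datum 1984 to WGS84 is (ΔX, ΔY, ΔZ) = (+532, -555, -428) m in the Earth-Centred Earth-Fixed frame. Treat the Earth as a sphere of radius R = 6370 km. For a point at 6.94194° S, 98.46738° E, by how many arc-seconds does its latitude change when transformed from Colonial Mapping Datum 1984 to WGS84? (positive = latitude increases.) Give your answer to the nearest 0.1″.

Δφ = -16.2″

sin φ = -0.120863, cos φ = 0.992669, sin λ = 0.989100, cos λ = -0.147246.
North component: ΔN = −sin φ cos λ·ΔX − sin φ sin λ·ΔY + cos φ·ΔZ = −(-0.120863)(-0.147246)(532) − (-0.120863)(0.989100)(-555) + (0.992669)(-428) = -500.68 m.
1° of latitude spans πR/180 = 111177 m, so Δφ = -500.68 / 111177 × 3600 = -16.212″.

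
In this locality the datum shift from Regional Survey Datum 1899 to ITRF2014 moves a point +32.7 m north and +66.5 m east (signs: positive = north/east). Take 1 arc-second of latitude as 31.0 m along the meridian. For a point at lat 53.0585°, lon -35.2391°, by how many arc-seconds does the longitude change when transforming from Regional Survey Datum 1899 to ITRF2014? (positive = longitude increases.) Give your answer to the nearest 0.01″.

Δλ = 3.57″

At latitude 53.0585°, cos φ = 0.600999.
1″ of longitude at this latitude = 31.00 × cos φ = 18.6310 m, so Δλ = 66.5 / 18.6310 = 3.569″.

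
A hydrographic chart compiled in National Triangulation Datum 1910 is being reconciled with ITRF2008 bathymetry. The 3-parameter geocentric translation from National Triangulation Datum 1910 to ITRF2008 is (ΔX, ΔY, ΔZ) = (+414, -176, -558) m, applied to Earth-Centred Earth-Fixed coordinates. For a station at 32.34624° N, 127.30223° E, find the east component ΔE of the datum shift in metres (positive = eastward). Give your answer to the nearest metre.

The local east axis at (φ, λ) is (−sin λ, cos λ, 0), so ΔE = −sin(127.30223°)·414 + cos(127.30223°)·(-176) = -222.66 m.

ΔE = -223 m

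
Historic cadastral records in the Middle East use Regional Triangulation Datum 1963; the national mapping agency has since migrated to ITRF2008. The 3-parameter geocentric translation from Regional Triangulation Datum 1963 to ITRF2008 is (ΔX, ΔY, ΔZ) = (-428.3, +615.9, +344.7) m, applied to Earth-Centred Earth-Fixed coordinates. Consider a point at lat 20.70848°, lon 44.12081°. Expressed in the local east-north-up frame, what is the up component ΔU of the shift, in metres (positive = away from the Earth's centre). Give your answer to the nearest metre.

At φ = 20.70848°, λ = 44.12081°: sin φ = 0.353613, cos φ = 0.935392, sin λ = 0.696174, cos λ = 0.717873.
ΔU = cos φ cos λ·ΔX + cos φ sin λ·ΔY + sin φ·ΔZ = (0.935392)(0.717873)(-428.3) + (0.935392)(0.696174)(615.9) + (0.353613)(344.7) = 235.36 m.

ΔU = 235 m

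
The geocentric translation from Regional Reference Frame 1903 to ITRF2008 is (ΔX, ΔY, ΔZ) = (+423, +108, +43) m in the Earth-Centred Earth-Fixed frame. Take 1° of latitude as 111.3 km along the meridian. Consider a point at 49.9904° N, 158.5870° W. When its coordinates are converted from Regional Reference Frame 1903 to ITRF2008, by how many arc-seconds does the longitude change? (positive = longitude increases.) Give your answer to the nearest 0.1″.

sin φ = 0.765937, cos φ = 0.642916, sin λ = -0.365088, cos λ = -0.930973.
East component: ΔE = −sin λ·ΔX + cos λ·ΔY = −(-0.365088)(423) + (-0.930973)(108) = 53.89 m.
1° of latitude spans 111300 m; at latitude φ, 1° of longitude spans that × cos φ = 71556.5 m, so Δλ = 53.89 / 71556.5 × 3600 = 2.711″.

Δλ = 2.7″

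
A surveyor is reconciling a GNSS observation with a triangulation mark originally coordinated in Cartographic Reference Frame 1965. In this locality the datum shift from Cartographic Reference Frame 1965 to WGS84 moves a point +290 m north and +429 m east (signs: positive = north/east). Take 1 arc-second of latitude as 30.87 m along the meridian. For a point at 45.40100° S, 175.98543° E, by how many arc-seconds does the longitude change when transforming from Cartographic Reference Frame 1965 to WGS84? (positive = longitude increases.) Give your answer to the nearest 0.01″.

At latitude -45.40100°, cos φ = 0.702141.
1″ of longitude at this latitude = 30.87 × cos φ = 21.6751 m, so Δλ = 429.0 / 21.6751 = 19.792″.

Δλ = 19.79″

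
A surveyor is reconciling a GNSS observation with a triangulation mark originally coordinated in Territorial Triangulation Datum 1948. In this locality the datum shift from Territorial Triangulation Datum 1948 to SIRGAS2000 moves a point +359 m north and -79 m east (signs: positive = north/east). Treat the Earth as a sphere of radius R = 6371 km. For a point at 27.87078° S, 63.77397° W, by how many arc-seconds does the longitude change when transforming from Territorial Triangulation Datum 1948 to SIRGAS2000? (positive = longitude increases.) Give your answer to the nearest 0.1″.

Δλ = -2.9″

At latitude -27.87078°, cos φ = 0.884004.
One radian of longitude at latitude φ spans R cos φ, so Δλ = ΔE / (R cos φ) = -79.0 / (6371000 × 0.884004) = -1.4027e-05 rad = -2.893″.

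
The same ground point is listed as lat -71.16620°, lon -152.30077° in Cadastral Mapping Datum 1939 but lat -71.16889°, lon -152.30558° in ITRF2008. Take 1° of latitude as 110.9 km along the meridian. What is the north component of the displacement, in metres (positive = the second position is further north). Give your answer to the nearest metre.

ΔN = -298 m

Δφ = -71.16889° − -71.16620° = -0.00269°; Δλ = -152.30558° − -152.30077° = -0.00481°.
ΔN = Δφ × 110900 = -298.3 m; ΔE = Δλ × 110900 × cos(-71.16620°) = -0.00481 × 110900 × 0.322824 = -172.2 m.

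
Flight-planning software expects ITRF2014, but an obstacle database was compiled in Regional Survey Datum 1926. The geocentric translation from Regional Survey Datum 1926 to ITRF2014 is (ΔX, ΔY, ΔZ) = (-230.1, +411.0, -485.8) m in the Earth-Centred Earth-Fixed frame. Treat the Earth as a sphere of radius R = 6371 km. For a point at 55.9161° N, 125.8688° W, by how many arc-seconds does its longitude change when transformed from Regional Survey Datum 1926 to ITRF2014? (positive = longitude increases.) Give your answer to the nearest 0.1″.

sin φ = 0.828218, cos φ = 0.560406, sin λ = -0.810361, cos λ = -0.585931.
East component: ΔE = −sin λ·ΔX + cos λ·ΔY = −(-0.810361)(-230.1) + (-0.585931)(411.0) = -427.28 m.
1° of latitude spans πR/180 = 111195 m; at latitude φ, 1° of longitude spans that × cos φ = 62314.3 m, so Δλ = -427.28 / 62314.3 × 3600 = -24.685″.

Δλ = -24.7″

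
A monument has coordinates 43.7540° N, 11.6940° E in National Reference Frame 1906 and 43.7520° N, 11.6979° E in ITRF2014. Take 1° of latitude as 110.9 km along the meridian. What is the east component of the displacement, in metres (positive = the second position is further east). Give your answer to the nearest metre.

ΔE = 312 m

Δφ = 43.7520° − 43.7540° = -0.0020°; Δλ = 11.6979° − 11.6940° = +0.0039°.
ΔN = Δφ × 110900 = -221.8 m; ΔE = Δλ × 110900 × cos(43.7540°) = +0.0039 × 110900 × 0.722316 = 312.4 m.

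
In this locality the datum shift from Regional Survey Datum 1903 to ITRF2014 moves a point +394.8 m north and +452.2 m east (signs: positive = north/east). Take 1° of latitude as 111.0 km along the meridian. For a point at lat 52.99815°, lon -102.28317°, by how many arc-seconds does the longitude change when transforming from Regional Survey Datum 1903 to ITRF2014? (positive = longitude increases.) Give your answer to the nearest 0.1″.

At latitude 52.99815°, cos φ = 0.601841.
1° of longitude at this latitude = 111.0 × cos φ = 66.80 km, so Δλ = 452.2 / 66804.3 = 0.0067690° = 24.368″.

Δλ = 24.4″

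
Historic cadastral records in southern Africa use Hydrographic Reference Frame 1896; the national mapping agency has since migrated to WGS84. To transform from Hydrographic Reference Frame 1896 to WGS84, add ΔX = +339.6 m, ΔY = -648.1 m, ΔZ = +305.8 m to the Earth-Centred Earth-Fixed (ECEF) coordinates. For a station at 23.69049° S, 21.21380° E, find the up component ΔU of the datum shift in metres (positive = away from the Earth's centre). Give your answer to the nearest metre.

The local up (radial) axis is (cos φ cos λ, cos φ sin λ, sin φ), giving ΔU = 289.909 − 214.752 − 122.869 = -47.71 m.

ΔU = -48 m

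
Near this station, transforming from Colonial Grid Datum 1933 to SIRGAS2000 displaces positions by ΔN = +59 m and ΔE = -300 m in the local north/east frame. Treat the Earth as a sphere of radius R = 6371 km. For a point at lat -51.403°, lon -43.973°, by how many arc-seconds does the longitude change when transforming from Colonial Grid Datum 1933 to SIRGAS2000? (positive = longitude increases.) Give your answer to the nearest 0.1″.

At latitude -51.403°, cos φ = 0.623839.
One radian of longitude at latitude φ spans R cos φ, so Δλ = ΔE / (R cos φ) = -300.0 / (6371000 × 0.623839) = -7.5482e-05 rad = -15.569″.

Δλ = -15.6″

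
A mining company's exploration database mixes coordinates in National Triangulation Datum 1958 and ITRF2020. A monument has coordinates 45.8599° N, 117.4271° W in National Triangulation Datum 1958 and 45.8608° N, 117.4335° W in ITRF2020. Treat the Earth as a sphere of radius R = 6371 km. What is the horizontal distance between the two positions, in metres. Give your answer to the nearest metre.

506 m

Δφ = 45.8608° − 45.8599° = +0.0009°; Δλ = -117.4335° − -117.4271° = -0.0064°.
1° along a meridian = πR/180 = 111195 m.
ΔN = Δφ × 111195 = 100.1 m; ΔE = Δλ × 111195 × cos(45.8599°) = -0.0064 × 111195 × 0.696415 = -495.6 m.
Distance = √(ΔE² + ΔN²) = √((-495.6)² + 100.1²) = 505.6 m.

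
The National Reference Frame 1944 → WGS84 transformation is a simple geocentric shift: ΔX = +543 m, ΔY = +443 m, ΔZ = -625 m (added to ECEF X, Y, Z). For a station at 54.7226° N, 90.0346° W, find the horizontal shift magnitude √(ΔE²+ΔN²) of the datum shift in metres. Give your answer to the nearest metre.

The local east axis at (φ, λ) is (−sin λ, cos λ, 0), so ΔE = −sin(-90.0346°)·543 + cos(-90.0346°)·443 = 542.73 m.
The local north axis is (−sin φ cos λ, −sin φ sin λ, cos φ), giving ΔN = 0.268 + 361.650 − 360.960 = 0.96 m.
Horizontal magnitude = √(ΔE² + ΔN²) = √(542.73² + 0.96²) = 542.73 m.

543 m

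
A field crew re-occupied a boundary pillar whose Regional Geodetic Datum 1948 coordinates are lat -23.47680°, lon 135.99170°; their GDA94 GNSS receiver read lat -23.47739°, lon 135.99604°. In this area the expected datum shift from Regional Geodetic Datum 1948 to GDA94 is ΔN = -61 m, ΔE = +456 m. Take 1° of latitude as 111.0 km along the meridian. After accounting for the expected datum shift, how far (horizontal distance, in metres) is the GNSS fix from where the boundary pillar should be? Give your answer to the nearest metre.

Observed coordinate differences: Δφ = -0.00059°, Δλ = +0.00434°.
Converting to metres (1° lat = 111000 m, cos φ = 0.917221): observed ΔN = -65.5 m, observed ΔE = 441.9 m.
Subtracting the expected shift leaves a residual of -65.5 − (-61) = -4.5 m north and 441.9 − (456) = -14.1 m east.
Residual distance = √((-4.5)² + (-14.1)²) = 14.8 m.

15 m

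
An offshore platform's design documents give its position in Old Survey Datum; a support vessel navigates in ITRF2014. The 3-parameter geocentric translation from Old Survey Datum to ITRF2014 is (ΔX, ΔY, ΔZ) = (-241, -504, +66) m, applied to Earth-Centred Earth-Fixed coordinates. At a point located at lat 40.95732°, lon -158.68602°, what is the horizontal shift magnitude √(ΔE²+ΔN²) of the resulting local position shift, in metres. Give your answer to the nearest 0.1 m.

439.5 m

At φ = 40.95732°, λ = -158.68602°: sin φ = 0.655497, cos φ = 0.755198, sin λ = -0.363479, cos λ = -0.931603.
ΔE = −sin λ·ΔX + cos λ·ΔY = −(-0.363479)·(-241) + (-0.931603)·(-504) = 381.93 m.
ΔN = −sin φ cos λ·ΔX − sin φ sin λ·ΔY + cos φ·ΔZ = −(0.655497)(-0.931603)(-241) − (0.655497)(-0.363479)(-504) + (0.755198)(66) = -217.41 m.
Horizontal magnitude = √(ΔE² + ΔN²) = √(381.93² + (-217.41)²) = 439.47 m.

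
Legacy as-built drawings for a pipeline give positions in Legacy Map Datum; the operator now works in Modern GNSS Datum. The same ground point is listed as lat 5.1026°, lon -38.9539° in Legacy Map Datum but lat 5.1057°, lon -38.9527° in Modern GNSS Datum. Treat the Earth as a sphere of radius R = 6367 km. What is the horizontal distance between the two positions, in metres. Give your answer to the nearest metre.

Δφ = 5.1057° − 5.1026° = +0.0031°; Δλ = -38.9527° − -38.9539° = +0.0012°.
1° along a meridian = πR/180 = 111125 m.
ΔN = Δφ × 111125 = 344.5 m; ΔE = Δλ × 111125 × cos(5.1026°) = +0.0012 × 111125 × 0.996037 = 132.8 m.
Distance = √(ΔE² + ΔN²) = √(132.8² + 344.5²) = 369.2 m.

369 m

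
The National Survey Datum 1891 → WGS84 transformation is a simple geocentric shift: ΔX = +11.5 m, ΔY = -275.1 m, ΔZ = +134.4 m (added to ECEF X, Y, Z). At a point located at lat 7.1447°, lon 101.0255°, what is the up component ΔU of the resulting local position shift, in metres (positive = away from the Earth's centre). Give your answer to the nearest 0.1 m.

At φ = 7.1447°, λ = 101.0255°: sin φ = 0.124376, cos φ = 0.992235, sin λ = 0.981542, cos λ = -0.191246.
ΔU = cos φ cos λ·ΔX + cos φ sin λ·ΔY + sin φ·ΔZ = (0.992235)(-0.191246)(11.5) + (0.992235)(0.981542)(-275.1) + (0.124376)(134.4) = -253.39 m.

ΔU = -253.4 m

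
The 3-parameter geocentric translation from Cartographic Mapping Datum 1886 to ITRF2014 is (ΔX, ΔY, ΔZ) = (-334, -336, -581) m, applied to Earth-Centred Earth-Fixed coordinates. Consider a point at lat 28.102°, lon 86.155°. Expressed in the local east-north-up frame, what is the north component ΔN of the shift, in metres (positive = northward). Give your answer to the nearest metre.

The local north axis is (−sin φ cos λ, −sin φ sin λ, cos φ), giving ΔN = 10.550 + 157.914 − 512.506 = -344.04 m.

ΔN = -344 m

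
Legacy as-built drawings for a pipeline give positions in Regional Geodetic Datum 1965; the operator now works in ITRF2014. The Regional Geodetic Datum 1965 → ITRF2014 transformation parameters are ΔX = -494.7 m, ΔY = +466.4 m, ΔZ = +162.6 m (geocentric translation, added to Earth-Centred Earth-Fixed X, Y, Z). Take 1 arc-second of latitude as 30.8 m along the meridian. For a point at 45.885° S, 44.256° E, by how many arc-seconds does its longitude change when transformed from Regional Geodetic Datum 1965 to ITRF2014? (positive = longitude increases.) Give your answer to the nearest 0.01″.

sin φ = -0.717944, cos φ = 0.696101, sin λ = 0.697865, cos λ = 0.716229.
East component: ΔE = −sin λ·ΔX + cos λ·ΔY = −(0.697865)(-494.7) + (0.716229)(466.4) = 679.28 m.
1° of latitude spans 3600 × 30.80 = 110880 m; at latitude φ, 1° of longitude spans that × cos φ = 77183.7 m, so Δλ = 679.28 / 77183.7 × 3600 = 31.683″.

Δλ = 31.68″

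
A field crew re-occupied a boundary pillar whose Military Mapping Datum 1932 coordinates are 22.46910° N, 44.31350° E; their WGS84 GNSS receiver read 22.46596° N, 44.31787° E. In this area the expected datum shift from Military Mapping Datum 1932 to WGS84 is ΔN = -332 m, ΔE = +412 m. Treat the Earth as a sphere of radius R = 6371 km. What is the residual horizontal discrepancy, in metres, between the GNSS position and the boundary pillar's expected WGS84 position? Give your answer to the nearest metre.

Observed coordinate differences: Δφ = -0.00314°, Δλ = +0.00437°.
Converting to metres (1° lat = 111195 m, cos φ = 0.924086): observed ΔN = -349.2 m, observed ΔE = 449.0 m.
Subtracting the expected shift leaves a residual of -349.2 − (-332) = -17.2 m north and 449.0 − (412) = 37.0 m east.
Residual distance = √((-17.2)² + 37.0²) = 40.8 m.

41 m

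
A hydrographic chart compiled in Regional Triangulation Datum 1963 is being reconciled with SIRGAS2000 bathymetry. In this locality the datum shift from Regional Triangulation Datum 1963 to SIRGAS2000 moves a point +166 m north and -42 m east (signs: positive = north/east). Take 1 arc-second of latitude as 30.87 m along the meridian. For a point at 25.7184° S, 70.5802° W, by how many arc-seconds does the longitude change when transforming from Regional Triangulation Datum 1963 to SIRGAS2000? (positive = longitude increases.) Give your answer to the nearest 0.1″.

At latitude -25.7184°, cos φ = 0.900938.
1″ of longitude at this latitude = 30.87 × cos φ = 27.8119 m, so Δλ = -42.0 / 27.8119 = -1.510″.

Δλ = -1.5″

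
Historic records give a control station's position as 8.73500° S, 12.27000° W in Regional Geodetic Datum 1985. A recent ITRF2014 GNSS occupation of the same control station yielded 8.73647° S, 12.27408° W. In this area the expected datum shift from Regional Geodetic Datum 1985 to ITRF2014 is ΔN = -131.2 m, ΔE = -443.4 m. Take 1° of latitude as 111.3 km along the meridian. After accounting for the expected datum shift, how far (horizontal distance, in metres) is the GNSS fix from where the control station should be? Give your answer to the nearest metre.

33 m

Observed coordinate differences: Δφ = -0.00147°, Δλ = -0.00408°.
Converting to metres (1° lat = 111300 m, cos φ = 0.988401): observed ΔN = -163.6 m, observed ΔE = -448.8 m.
Subtracting the expected shift leaves a residual of -163.6 − (-131.2) = -32.4 m north and -448.8 − (-443.4) = -5.4 m east.
Residual distance = √((-32.4)² + (-5.4)²) = 32.9 m.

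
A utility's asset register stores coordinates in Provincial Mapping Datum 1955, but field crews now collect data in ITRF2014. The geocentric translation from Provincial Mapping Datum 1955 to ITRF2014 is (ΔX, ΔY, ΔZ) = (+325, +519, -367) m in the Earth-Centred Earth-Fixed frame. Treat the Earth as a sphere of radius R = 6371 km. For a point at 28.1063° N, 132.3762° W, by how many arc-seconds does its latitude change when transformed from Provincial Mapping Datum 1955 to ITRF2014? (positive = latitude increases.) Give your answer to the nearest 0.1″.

Δφ = -1.3″

sin φ = 0.471109, cos φ = 0.882075, sin λ = -0.738735, cos λ = -0.673996.
North component: ΔN = −sin φ cos λ·ΔX − sin φ sin λ·ΔY + cos φ·ΔZ = −(0.471109)(-0.673996)(325) − (0.471109)(-0.738735)(519) + (0.882075)(-367) = -39.90 m.
1° of latitude spans πR/180 = 111195 m, so Δφ = -39.90 / 111195 × 3600 = -1.292″.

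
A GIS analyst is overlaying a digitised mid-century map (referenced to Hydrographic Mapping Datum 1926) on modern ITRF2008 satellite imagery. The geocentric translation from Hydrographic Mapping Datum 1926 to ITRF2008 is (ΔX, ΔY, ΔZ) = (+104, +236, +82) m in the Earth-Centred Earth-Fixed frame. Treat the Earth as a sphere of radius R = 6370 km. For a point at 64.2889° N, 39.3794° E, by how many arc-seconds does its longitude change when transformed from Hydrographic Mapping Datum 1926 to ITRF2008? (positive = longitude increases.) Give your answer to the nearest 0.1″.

sin φ = 0.900993, cos φ = 0.433834, sin λ = 0.634453, cos λ = 0.772962.
East component: ΔE = −sin λ·ΔX + cos λ·ΔY = −(0.634453)(104) + (0.772962)(236) = 116.44 m.
1° of latitude spans πR/180 = 111177 m; at latitude φ, 1° of longitude spans that × cos φ = 48232.5 m, so Δλ = 116.44 / 48232.5 × 3600 = 8.691″.

Δλ = 8.7″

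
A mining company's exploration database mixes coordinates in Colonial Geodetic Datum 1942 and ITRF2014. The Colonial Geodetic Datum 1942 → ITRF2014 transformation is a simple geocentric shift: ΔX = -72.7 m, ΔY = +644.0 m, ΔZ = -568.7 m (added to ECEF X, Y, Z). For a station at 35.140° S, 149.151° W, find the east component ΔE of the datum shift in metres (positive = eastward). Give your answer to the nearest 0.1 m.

ΔE = -590.2 m

The local east axis at (φ, λ) is (−sin λ, cos λ, 0), so ΔE = −sin(-149.151°)·(-72.7) + cos(-149.151°)·644.0 = -590.17 m.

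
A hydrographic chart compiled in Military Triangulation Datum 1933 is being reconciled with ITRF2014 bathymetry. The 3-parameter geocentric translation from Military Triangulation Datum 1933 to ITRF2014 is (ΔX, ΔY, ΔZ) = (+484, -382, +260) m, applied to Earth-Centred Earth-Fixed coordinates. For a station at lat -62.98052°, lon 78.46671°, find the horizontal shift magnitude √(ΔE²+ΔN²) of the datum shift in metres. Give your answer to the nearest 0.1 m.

565.5 m

The local east axis at (φ, λ) is (−sin λ, cos λ, 0), so ΔE = −sin(78.46671°)·484 + cos(78.46671°)·(-382) = -550.60 m.
The local north axis is (−sin φ cos λ, −sin φ sin λ, cos φ), giving ΔN = 86.207 − 333.434 + 118.116 = -129.11 m.
Horizontal magnitude = √(ΔE² + ΔN²) = √((-550.60)² + (-129.11)²) = 565.54 m.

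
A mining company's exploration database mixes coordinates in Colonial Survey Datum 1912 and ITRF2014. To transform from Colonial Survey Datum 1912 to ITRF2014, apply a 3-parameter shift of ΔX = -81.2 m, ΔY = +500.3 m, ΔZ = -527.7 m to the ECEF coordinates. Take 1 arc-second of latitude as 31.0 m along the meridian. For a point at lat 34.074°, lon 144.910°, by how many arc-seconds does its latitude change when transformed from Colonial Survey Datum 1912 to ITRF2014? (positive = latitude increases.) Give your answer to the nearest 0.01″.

Δφ = -20.50″

sin φ = 0.560263, cos φ = 0.828315, sin λ = 0.574862, cos λ = -0.818250.
North component: ΔN = −sin φ cos λ·ΔX − sin φ sin λ·ΔY + cos φ·ΔZ = −(0.560263)(-0.818250)(-81.2) − (0.560263)(0.574862)(500.3) + (0.828315)(-527.7) = -635.46 m.
1° of latitude spans 3600 × 31.00 = 111600 m, so Δφ = -635.46 / 111600 × 3600 = -20.499″.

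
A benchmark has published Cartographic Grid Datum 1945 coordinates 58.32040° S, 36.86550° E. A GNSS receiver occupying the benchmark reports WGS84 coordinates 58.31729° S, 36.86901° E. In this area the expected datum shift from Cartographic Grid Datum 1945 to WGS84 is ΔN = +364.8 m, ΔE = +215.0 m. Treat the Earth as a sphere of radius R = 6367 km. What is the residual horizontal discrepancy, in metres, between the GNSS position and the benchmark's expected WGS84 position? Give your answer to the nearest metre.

Observed coordinate differences: Δφ = +0.00311°, Δλ = +0.00351°.
Converting to metres (1° lat = 111125 m, cos φ = 0.525169): observed ΔN = 345.6 m, observed ΔE = 204.8 m.
Subtracting the expected shift leaves a residual of 345.6 − (364.8) = -19.2 m north and 204.8 − (215.0) = -10.2 m east.
Residual distance = √((-19.2)² + (-10.2)²) = 21.7 m.

22 m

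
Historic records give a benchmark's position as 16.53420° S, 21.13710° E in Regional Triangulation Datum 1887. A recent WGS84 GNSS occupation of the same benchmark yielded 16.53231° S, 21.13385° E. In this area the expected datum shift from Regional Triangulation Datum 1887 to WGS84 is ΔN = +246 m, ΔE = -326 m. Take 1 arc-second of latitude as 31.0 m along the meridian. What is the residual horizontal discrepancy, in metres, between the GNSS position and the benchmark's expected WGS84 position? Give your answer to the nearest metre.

Observed coordinate differences: Δφ = +0.00189°, Δλ = -0.00325°.
Converting to metres (1° lat = 111600 m, cos φ = 0.958650): observed ΔN = 210.9 m, observed ΔE = -347.7 m.
Subtracting the expected shift leaves a residual of 210.9 − (246) = -35.1 m north and -347.7 − (-326) = -21.7 m east.
Residual distance = √((-35.1)² + (-21.7)²) = 41.2 m.

41 m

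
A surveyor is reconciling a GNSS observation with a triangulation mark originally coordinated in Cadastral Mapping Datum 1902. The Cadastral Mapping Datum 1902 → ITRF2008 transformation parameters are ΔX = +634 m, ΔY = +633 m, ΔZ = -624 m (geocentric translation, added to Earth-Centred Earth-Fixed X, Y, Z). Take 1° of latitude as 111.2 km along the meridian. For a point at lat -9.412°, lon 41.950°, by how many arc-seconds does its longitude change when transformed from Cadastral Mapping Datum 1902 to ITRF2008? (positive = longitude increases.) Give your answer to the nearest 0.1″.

sin φ = -0.163533, cos φ = 0.986538, sin λ = 0.668482, cos λ = 0.743728.
East component: ΔE = −sin λ·ΔX + cos λ·ΔY = −(0.668482)(634) + (0.743728)(633) = 46.96 m.
1° of latitude spans 111200 m; at latitude φ, 1° of longitude spans that × cos φ = 109703.0 m, so Δλ = 46.96 / 109703.0 × 3600 = 1.541″.

Δλ = 1.5″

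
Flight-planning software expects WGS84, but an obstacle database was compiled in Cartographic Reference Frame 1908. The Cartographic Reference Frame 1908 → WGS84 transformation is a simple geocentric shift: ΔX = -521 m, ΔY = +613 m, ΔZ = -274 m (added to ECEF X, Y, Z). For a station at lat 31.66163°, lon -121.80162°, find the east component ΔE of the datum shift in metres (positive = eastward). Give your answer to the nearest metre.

ΔE = -766 m

The local east axis at (φ, λ) is (−sin λ, cos λ, 0), so ΔE = −sin(-121.80162°)·(-521) + cos(-121.80162°)·613 = -765.82 m.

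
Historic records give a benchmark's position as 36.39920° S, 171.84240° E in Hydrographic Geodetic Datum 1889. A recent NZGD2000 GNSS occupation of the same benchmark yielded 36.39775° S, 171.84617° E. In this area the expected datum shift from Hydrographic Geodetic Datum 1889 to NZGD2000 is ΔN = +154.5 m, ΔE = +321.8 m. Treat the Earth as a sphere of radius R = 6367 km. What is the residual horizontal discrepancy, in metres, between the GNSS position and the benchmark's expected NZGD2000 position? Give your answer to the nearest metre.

Observed coordinate differences: Δφ = +0.00145°, Δλ = +0.00377°.
Converting to metres (1° lat = 111125 m, cos φ = 0.804902): observed ΔN = 161.1 m, observed ΔE = 337.2 m.
Subtracting the expected shift leaves a residual of 161.1 − (154.5) = 6.6 m north and 337.2 − (321.8) = 15.4 m east.
Residual distance = √(6.6² + 15.4²) = 16.8 m.

17 m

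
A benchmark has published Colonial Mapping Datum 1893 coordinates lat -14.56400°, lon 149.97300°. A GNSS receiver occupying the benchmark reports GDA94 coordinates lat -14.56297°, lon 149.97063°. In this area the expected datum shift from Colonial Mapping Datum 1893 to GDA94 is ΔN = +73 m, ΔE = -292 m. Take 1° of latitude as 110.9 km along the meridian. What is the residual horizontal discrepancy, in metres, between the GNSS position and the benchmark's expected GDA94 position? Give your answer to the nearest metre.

Observed coordinate differences: Δφ = +0.00103°, Δλ = -0.00237°.
Converting to metres (1° lat = 110900 m, cos φ = 0.967867): observed ΔN = 114.2 m, observed ΔE = -254.4 m.
Subtracting the expected shift leaves a residual of 114.2 − (73) = 41.2 m north and -254.4 − (-292) = 37.6 m east.
Residual distance = √(41.2² + 37.6²) = 55.8 m.

56 m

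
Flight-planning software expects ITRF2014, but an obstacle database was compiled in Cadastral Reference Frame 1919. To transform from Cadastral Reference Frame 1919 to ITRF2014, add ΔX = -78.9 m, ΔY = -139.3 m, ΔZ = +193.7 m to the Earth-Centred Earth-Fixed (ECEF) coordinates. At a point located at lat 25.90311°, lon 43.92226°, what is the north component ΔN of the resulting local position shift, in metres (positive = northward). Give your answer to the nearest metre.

ΔN = 241 m

At φ = 25.90311°, λ = 43.92226°: sin φ = 0.436851, cos φ = 0.899534, sin λ = 0.693682, cos λ = 0.720282.
ΔN = −sin φ cos λ·ΔX − sin φ sin λ·ΔY + cos φ·ΔZ = −(0.436851)(0.720282)(-78.9) − (0.436851)(0.693682)(-139.3) + (0.899534)(193.7) = 241.28 m.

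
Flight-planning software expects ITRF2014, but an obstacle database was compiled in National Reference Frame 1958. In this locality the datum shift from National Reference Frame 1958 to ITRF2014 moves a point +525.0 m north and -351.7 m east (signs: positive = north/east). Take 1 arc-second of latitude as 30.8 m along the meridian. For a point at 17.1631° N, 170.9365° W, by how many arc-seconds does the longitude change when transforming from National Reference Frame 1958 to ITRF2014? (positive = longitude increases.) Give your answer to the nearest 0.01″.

At latitude 17.1631°, cos φ = 0.955469.
1″ of longitude at this latitude = 30.80 × cos φ = 29.4284 m, so Δλ = -351.7 / 29.4284 = -11.951″.

Δλ = -11.95″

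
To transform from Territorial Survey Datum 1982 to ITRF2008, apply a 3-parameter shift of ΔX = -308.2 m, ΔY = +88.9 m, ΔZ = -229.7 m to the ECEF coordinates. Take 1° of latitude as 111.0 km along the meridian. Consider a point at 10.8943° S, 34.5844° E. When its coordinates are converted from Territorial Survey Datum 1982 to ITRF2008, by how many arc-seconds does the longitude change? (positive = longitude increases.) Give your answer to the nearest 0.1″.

sin φ = -0.188998, cos φ = 0.981978, sin λ = 0.567620, cos λ = 0.823291.
East component: ΔE = −sin λ·ΔX + cos λ·ΔY = −(0.567620)(-308.2) + (0.823291)(88.9) = 248.13 m.
1° of latitude spans 111000 m; at latitude φ, 1° of longitude spans that × cos φ = 108999.5 m, so Δλ = 248.13 / 108999.5 × 3600 = 8.195″.

Δλ = 8.2″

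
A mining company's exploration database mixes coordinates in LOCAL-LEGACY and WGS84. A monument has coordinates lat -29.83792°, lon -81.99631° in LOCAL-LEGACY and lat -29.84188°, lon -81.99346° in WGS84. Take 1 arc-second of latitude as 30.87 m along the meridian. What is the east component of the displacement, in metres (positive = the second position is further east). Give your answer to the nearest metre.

Δφ = -29.84188° − -29.83792° = -0.00396°; Δλ = -81.99346° − -81.99631° = +0.00285°.
1° of latitude = 3600 × 30.87 = 111132 m.
ΔN = Δφ × 111132 = -440.1 m; ΔE = Δλ × 111132 × cos(-29.83792°) = +0.00285 × 111132 × 0.867436 = 274.7 m.

ΔE = 275 m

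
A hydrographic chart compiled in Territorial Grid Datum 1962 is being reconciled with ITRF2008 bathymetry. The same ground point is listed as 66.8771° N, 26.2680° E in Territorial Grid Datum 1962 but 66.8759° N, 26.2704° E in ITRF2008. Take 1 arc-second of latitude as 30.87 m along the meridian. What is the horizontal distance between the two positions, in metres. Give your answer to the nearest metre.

170 m

Δφ = 66.8759° − 66.8771° = -0.0012°; Δλ = 26.2704° − 26.2680° = +0.0024°.
1° of latitude = 3600 × 30.87 = 111132 m.
ΔN = Δφ × 111132 = -133.4 m; ΔE = Δλ × 111132 × cos(66.8771°) = +0.0024 × 111132 × 0.392705 = 104.7 m.
Distance = √(ΔE² + ΔN²) = √(104.7² + (-133.4)²) = 169.6 m.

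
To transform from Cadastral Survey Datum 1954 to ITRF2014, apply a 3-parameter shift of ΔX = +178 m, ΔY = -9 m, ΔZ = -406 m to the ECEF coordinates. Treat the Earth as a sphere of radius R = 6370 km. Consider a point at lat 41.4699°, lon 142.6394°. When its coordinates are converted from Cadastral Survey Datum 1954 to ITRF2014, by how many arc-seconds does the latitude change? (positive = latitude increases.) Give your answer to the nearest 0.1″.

sin φ = 0.662226, cos φ = 0.749304, sin λ = 0.606829, cos λ = -0.794832.
North component: ΔN = −sin φ cos λ·ΔX − sin φ sin λ·ΔY + cos φ·ΔZ = −(0.662226)(-0.794832)(178) − (0.662226)(0.606829)(-9) + (0.749304)(-406) = -206.91 m.
1° of latitude spans πR/180 = 111177 m, so Δφ = -206.91 / 111177 × 3600 = -6.700″.

Δφ = -6.7″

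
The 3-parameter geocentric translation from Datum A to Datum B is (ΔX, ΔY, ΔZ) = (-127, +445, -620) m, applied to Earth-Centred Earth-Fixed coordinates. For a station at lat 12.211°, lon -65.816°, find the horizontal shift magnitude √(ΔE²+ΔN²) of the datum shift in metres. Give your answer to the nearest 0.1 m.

At φ = 12.211°, λ = -65.816°: sin φ = 0.211512, cos φ = 0.977375, sin λ = -0.912235, cos λ = 0.409668.
ΔE = −sin λ·ΔX + cos λ·ΔY = −(-0.912235)·(-127) + (0.409668)·(445) = 66.45 m.
ΔN = −sin φ cos λ·ΔX − sin φ sin λ·ΔY + cos φ·ΔZ = −(0.211512)(0.409668)(-127) − (0.211512)(-0.912235)(445) + (0.977375)(-620) = -509.11 m.
Horizontal magnitude = √(ΔE² + ΔN²) = √(66.45² + (-509.11)²) = 513.42 m.

513.4 m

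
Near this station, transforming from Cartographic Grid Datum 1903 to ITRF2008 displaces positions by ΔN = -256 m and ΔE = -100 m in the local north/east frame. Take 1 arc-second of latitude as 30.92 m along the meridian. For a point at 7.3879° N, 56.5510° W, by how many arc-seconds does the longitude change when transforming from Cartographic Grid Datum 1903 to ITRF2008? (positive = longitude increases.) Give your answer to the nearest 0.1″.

At latitude 7.3879°, cos φ = 0.991698.
1″ of longitude at this latitude = 30.92 × cos φ = 30.6633 m, so Δλ = -100.0 / 30.6633 = -3.261″.

Δλ = -3.3″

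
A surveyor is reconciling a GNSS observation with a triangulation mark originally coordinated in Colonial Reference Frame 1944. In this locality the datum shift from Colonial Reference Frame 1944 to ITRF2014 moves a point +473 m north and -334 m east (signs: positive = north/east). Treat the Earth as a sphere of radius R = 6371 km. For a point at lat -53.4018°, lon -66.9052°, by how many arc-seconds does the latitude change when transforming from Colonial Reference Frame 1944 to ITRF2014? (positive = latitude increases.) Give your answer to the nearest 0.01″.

Δφ = 15.31″

On a sphere of radius R, 1 rad of latitude = R, so Δφ = ΔN / R = 473.0 / 6371000 = 7.4243e-05 rad = 15.314″.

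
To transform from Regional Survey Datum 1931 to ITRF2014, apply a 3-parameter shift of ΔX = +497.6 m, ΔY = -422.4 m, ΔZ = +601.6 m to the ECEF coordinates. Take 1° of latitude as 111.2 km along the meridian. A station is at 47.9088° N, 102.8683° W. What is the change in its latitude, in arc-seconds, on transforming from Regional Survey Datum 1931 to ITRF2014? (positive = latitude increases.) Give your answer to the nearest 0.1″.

Δφ = 5.8″

sin φ = 0.742079, cos φ = 0.670313, sin λ = -0.974885, cos λ = -0.222711.
North component: ΔN = −sin φ cos λ·ΔX − sin φ sin λ·ΔY + cos φ·ΔZ = −(0.742079)(-0.222711)(497.6) − (0.742079)(-0.974885)(-422.4) + (0.670313)(601.6) = 179.92 m.
1° of latitude spans 111200 m, so Δφ = 179.92 / 111200 × 3600 = 5.825″.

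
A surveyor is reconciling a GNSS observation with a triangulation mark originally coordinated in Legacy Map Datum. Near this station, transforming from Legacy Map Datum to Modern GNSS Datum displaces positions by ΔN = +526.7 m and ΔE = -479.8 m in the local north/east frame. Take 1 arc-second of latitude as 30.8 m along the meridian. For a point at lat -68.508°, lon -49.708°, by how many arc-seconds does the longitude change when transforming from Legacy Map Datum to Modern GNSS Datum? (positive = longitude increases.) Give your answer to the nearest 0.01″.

Δλ = -42.52″

At latitude -68.508°, cos φ = 0.366371.
1″ of longitude at this latitude = 30.80 × cos φ = 11.2842 m, so Δλ = -479.8 / 11.2842 = -42.519″.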